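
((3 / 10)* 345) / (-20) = -207 / 40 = -5.18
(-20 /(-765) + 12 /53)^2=4194304 /65755881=0.06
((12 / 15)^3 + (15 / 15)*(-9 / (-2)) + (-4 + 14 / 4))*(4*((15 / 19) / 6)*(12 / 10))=6768 / 2375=2.85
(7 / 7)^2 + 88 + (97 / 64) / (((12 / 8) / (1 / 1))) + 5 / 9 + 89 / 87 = 764951 / 8352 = 91.59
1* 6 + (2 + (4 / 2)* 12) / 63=404 / 63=6.41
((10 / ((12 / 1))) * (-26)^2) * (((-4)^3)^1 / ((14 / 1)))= -2575.24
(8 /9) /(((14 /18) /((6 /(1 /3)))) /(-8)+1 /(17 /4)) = 19584 /5065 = 3.87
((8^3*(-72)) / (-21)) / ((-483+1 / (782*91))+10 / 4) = -3.65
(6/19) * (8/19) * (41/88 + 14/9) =0.27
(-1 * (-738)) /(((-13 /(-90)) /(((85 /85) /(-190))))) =-6642 /247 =-26.89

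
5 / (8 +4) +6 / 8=7 / 6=1.17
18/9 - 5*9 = -43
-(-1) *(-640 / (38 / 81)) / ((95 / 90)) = -466560 / 361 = -1292.41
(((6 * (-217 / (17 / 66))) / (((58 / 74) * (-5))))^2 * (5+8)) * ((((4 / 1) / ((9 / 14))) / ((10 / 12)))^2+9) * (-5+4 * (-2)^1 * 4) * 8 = -414535500393.67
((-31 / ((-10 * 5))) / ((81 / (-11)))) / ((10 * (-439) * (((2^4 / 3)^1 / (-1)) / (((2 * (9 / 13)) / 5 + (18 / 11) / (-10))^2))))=-7533 / 163220200000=-0.00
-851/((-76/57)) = 2553/4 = 638.25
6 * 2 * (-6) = -72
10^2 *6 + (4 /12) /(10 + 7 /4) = 84604 /141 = 600.03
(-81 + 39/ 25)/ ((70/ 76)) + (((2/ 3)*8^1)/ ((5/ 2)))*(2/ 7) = -224804/ 2625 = -85.64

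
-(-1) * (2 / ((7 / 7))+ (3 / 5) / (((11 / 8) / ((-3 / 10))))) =514 / 275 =1.87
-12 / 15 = -0.80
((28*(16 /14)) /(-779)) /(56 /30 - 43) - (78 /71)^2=-2921812332 /2422921363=-1.21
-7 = -7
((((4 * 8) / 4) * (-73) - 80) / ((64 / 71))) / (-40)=5893 / 320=18.42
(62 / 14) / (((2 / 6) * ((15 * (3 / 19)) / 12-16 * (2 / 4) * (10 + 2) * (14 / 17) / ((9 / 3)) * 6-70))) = -0.06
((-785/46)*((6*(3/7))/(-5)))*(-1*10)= -14130/161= -87.76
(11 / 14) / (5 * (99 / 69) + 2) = 253 / 2954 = 0.09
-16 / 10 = -8 / 5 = -1.60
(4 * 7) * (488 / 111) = 13664 / 111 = 123.10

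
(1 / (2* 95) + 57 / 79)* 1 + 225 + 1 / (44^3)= 144308475633 / 639305920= 225.73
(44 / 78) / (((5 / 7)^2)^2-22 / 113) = 5968886 / 694317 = 8.60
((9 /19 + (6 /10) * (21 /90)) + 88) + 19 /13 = 1112429 /12350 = 90.08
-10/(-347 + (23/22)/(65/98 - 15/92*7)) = 237050/8277477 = 0.03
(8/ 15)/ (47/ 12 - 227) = -32/ 13385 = -0.00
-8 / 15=-0.53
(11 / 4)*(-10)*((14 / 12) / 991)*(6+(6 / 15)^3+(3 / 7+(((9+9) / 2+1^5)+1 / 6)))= -962071 / 1783800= -0.54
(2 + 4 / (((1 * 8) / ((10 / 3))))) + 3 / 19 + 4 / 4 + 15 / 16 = 5255 / 912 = 5.76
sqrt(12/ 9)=2 * sqrt(3)/ 3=1.15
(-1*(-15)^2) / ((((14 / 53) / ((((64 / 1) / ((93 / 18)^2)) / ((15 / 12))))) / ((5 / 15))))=-3663360 / 6727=-544.58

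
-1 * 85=-85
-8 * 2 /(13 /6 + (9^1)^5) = -96 /354307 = -0.00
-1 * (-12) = 12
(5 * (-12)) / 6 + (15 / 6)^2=-15 / 4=-3.75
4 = 4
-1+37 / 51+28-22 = 292 / 51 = 5.73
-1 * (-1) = 1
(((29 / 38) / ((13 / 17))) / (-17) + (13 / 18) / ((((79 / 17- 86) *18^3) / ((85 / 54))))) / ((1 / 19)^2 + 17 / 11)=-23759537071831 / 626589584419968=-0.04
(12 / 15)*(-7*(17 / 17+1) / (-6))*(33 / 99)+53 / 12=907 / 180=5.04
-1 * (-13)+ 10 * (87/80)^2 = 15889/640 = 24.83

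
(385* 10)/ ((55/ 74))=5180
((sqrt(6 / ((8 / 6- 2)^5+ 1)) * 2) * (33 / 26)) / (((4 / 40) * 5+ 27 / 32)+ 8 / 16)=28512 * sqrt(422) / 161837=3.62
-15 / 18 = -0.83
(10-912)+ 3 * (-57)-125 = -1198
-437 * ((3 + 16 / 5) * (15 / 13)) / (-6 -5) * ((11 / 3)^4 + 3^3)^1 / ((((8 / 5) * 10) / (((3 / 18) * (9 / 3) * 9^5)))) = 124642004823 / 1144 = 108952801.42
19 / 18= 1.06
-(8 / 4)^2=-4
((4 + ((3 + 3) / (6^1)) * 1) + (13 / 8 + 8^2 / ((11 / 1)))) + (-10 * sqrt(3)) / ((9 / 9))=1095 / 88 - 10 * sqrt(3)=-4.88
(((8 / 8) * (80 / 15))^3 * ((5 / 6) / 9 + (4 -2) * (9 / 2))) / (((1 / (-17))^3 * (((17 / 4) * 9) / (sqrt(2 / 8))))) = -581218304 / 6561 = -88586.85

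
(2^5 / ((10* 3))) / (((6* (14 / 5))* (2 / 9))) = 2 / 7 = 0.29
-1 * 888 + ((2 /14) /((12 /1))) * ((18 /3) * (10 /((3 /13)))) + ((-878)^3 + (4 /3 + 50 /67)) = -317436569333 /469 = -676837034.83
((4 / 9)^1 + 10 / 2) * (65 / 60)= 637 / 108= 5.90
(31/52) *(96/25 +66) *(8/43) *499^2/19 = 26954856252/265525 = 101515.32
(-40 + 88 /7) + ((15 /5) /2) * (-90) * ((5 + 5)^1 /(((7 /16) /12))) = -37056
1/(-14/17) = -17/14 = -1.21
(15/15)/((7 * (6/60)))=1.43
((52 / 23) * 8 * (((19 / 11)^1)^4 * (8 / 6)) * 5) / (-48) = -67766920 / 3030687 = -22.36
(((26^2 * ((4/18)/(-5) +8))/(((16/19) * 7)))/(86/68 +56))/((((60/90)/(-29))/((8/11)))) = -1133444468/2248785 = -504.03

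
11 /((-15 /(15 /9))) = -11 /9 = -1.22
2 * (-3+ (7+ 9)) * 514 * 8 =106912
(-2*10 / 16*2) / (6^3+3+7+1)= -5 / 454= -0.01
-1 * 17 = -17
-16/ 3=-5.33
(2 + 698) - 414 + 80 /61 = 17526 /61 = 287.31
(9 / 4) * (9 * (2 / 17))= 81 / 34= 2.38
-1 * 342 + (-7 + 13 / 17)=-5920 / 17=-348.24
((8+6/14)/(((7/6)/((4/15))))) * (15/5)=1416/245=5.78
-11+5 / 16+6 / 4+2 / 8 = -143 / 16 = -8.94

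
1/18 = 0.06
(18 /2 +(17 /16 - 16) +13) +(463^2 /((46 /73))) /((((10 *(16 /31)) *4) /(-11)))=-5336079597 /29440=-181252.70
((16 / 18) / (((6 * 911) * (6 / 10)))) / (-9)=-20 / 664119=-0.00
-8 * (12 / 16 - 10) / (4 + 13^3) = 74 / 2201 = 0.03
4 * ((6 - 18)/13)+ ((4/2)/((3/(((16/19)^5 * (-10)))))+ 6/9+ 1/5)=-909159783/160946435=-5.65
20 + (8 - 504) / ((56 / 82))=-706.29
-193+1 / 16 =-3087 / 16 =-192.94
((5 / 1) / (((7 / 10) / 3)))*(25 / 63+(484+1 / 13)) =19839200 / 1911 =10381.58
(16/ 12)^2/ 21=0.08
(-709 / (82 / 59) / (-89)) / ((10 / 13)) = 543803 / 72980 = 7.45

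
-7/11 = -0.64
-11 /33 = -1 /3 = -0.33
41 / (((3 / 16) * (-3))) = -72.89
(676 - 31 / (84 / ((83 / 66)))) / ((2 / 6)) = 3745171 / 1848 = 2026.61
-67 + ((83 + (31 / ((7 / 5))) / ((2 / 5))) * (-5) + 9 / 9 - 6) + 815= 717 / 14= 51.21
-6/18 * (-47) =47/3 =15.67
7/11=0.64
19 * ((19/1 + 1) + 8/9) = 3572/9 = 396.89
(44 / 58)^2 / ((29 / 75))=36300 / 24389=1.49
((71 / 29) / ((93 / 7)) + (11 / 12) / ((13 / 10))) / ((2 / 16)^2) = 665248 / 11687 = 56.92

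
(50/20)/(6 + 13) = 5/38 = 0.13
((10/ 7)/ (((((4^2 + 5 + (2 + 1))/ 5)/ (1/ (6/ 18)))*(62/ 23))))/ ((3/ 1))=575/ 5208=0.11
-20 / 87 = -0.23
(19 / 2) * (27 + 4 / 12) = 779 / 3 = 259.67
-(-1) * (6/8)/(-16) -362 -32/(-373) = -8640735/23872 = -361.96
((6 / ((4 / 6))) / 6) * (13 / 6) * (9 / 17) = 117 / 68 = 1.72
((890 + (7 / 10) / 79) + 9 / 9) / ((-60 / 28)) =-4927279 / 11850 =-415.80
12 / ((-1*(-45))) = 4 / 15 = 0.27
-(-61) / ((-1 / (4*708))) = -172752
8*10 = 80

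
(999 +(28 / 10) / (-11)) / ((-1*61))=-54931 / 3355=-16.37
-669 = -669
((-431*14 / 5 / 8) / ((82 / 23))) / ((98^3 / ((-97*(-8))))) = -961561 / 27563480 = -0.03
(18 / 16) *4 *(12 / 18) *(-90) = -270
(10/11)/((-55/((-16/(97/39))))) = 1248/11737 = 0.11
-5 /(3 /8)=-40 /3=-13.33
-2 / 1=-2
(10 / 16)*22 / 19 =55 / 76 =0.72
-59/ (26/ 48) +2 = -1390/ 13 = -106.92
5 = 5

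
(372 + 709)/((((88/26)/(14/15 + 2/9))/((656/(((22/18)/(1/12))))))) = 16507.44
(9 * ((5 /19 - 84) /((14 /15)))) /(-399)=71595 /35378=2.02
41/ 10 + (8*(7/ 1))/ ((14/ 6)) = 281/ 10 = 28.10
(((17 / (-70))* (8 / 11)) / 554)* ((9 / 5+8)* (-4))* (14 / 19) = 13328 / 1447325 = 0.01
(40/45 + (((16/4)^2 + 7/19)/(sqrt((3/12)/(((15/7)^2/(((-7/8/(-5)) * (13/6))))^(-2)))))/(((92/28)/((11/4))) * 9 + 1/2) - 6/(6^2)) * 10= 427817923/44451450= 9.62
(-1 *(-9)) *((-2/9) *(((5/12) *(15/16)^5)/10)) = -253125/4194304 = -0.06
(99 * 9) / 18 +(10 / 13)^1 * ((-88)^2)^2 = 1199392007 / 26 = 46130461.81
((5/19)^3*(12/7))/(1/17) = 25500/48013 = 0.53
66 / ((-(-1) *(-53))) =-66 / 53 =-1.25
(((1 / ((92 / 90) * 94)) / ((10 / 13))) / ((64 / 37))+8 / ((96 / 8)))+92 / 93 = 85637285 / 51472896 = 1.66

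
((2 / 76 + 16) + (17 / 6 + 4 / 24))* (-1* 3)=-2169 / 38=-57.08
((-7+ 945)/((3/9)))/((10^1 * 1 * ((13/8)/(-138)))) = -1553328/65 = -23897.35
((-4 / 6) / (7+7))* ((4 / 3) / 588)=-1 / 9261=-0.00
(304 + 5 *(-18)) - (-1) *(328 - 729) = -187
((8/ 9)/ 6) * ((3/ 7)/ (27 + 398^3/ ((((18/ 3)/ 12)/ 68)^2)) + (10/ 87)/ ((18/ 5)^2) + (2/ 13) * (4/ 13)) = 2185551479411512118/ 262470085822245930993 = 0.01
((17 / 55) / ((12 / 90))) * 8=204 / 11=18.55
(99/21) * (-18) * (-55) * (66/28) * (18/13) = 9702990/637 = 15232.32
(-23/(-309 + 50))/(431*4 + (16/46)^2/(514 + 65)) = 7044693/136763848732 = 0.00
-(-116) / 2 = 58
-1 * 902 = -902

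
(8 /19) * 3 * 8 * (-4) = -40.42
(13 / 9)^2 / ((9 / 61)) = 10309 / 729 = 14.14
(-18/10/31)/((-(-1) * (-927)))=1/15965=0.00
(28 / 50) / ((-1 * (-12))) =7 / 150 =0.05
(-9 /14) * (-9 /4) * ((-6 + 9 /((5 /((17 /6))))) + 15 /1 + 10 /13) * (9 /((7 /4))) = 110.61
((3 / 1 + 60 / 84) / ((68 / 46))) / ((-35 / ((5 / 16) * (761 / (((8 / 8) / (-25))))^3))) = 2058947081546875 / 13328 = 154482824245.71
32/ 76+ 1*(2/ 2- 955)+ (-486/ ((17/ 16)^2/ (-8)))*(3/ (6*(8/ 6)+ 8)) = -1690246/ 5491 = -307.82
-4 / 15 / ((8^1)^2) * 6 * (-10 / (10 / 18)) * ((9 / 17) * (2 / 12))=27 / 680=0.04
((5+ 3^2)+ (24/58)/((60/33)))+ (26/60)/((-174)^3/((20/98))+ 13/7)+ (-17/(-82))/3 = 76789042870853/5371105673195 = 14.30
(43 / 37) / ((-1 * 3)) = -43 / 111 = -0.39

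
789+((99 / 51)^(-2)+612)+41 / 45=7634851 / 5445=1402.18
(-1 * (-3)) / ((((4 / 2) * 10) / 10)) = 3 / 2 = 1.50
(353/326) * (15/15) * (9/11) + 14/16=25259/14344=1.76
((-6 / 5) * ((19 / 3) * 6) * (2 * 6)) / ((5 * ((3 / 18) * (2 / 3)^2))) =-36936 / 25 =-1477.44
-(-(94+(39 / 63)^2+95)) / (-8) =-41759 / 1764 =-23.67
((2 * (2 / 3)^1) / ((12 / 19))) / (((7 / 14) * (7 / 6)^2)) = 152 / 49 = 3.10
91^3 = 753571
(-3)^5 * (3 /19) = -729 /19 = -38.37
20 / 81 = 0.25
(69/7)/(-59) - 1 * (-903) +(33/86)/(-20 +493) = 1378874499/1527274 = 902.83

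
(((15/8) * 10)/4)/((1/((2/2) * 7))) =525/16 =32.81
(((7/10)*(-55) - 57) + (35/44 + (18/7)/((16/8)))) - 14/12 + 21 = -67993/924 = -73.59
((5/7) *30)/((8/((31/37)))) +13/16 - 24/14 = 5563/4144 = 1.34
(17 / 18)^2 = 289 / 324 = 0.89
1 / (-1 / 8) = -8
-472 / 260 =-118 / 65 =-1.82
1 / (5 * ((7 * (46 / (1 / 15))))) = 1 / 24150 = 0.00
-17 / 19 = -0.89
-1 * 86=-86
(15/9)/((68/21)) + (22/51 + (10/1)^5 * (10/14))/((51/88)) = 8976091693/72828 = 123250.56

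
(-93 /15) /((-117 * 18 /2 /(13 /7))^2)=-31 /1607445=-0.00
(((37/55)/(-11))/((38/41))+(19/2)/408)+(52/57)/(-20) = -276129/3126640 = -0.09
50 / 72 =25 / 36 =0.69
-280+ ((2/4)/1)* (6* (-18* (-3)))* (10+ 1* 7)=2474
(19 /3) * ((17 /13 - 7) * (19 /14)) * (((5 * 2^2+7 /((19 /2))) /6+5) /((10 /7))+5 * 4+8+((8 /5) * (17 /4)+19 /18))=-110371 /54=-2043.91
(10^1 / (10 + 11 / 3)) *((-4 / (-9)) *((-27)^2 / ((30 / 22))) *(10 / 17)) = 71280 / 697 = 102.27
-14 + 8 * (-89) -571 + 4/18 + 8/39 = -151699/117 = -1296.57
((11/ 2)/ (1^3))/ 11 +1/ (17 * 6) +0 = 26/ 51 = 0.51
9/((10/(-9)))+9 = 9/10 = 0.90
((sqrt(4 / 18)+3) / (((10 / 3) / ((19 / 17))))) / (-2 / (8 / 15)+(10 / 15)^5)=-83106 / 298945 - 9234*sqrt(2) / 298945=-0.32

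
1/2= 0.50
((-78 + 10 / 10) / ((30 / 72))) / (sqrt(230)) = -462 * sqrt(230) / 575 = -12.19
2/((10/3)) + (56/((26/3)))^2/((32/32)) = 35787/845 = 42.35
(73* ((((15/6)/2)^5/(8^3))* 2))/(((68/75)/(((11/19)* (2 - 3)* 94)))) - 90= -24086599035/169345024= -142.23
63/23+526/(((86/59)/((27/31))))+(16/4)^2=10210580/30659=333.04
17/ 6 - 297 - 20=-314.17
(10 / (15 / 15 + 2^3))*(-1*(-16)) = 160 / 9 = 17.78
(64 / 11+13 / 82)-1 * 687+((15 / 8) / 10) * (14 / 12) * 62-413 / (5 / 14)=-65804897 / 36080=-1823.86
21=21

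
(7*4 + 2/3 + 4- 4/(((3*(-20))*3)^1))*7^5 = 24723097/45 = 549402.16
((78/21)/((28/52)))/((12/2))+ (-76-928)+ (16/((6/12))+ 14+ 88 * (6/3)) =-114785/147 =-780.85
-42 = -42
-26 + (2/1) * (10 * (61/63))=-6.63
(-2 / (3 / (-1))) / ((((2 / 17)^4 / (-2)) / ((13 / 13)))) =-83521 / 12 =-6960.08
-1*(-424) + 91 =515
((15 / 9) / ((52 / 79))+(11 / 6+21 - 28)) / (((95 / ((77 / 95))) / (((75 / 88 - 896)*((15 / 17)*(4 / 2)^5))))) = 226629921 / 398905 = 568.13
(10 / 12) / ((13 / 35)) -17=-1151 / 78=-14.76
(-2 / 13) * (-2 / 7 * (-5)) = -20 / 91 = -0.22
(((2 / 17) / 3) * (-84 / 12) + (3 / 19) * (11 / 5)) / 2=353 / 9690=0.04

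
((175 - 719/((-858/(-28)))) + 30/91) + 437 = 136028/231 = 588.87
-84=-84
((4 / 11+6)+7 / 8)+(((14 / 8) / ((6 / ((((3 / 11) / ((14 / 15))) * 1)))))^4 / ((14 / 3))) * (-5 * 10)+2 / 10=249792295497 / 33582940160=7.44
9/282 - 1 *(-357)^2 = -127448.97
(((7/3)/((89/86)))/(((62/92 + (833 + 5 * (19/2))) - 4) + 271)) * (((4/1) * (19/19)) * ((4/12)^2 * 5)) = 34615/7932303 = 0.00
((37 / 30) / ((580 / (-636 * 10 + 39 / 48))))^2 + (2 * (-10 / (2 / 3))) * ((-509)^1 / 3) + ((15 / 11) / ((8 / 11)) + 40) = 411926484400321 / 77506560000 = 5314.73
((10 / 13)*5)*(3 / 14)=75 / 91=0.82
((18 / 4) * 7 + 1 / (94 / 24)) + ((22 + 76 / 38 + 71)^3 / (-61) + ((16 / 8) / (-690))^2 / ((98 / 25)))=-9379520134409 / 668839563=-14023.57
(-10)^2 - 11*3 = 67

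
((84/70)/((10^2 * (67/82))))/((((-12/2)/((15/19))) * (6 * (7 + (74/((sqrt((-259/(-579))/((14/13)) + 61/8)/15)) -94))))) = -1517 * sqrt(43127394)/11510455249515 -44281927/230209104990300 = -0.00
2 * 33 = 66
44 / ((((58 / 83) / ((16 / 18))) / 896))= 13088768 / 261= 50148.54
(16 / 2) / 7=8 / 7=1.14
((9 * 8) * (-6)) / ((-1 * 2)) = 216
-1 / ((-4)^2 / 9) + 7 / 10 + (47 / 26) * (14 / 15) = 5693 / 3120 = 1.82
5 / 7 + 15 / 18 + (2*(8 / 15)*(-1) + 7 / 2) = 418 / 105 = 3.98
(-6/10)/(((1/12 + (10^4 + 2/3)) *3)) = -4/200015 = -0.00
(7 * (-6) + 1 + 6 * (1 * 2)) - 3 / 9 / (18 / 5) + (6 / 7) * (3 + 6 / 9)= -9809 / 378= -25.95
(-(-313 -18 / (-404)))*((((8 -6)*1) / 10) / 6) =63217 / 6060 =10.43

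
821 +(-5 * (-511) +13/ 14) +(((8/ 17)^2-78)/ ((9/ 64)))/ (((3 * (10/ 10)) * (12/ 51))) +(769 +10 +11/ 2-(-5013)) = 26959903/ 3213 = 8390.88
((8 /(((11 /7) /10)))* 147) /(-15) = -5488 /11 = -498.91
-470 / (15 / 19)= -1786 / 3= -595.33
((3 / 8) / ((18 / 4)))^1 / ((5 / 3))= 1 / 20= 0.05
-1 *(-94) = 94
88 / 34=44 / 17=2.59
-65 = -65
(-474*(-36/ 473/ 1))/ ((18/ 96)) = 91008/ 473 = 192.41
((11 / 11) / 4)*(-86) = -43 / 2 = -21.50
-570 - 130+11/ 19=-13289/ 19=-699.42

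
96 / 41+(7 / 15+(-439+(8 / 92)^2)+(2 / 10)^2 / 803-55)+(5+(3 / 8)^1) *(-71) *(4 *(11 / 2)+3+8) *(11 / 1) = -1452736732003079 / 10449760200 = -139021.06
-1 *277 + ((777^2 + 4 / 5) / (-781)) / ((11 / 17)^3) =-16270345272 / 5197555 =-3130.38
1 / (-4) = -1 / 4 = -0.25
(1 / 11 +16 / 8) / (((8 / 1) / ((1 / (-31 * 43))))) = -23 / 117304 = -0.00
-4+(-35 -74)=-113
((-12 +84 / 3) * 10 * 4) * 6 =3840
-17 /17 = -1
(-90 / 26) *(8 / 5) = -72 / 13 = -5.54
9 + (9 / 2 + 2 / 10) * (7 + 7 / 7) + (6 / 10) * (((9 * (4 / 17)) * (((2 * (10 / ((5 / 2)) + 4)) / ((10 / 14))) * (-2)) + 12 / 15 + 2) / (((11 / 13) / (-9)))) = 634.18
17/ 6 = 2.83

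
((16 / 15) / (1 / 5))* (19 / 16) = 19 / 3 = 6.33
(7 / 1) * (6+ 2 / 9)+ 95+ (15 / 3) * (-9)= 842 / 9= 93.56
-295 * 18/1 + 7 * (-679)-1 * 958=-11021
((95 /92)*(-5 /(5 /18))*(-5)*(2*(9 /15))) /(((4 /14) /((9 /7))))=501.85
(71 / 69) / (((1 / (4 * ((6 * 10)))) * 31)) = 5680 / 713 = 7.97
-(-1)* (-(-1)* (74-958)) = -884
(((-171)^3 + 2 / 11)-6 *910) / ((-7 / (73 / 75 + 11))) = 49446016342 / 5775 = 8562080.75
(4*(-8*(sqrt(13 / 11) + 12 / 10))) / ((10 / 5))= -96 / 5 - 16*sqrt(143) / 11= -36.59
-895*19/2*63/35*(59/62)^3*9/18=-6286445811/953312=-6594.32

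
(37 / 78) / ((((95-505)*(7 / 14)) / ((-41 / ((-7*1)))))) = -37 / 2730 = -0.01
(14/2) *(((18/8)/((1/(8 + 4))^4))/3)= 108864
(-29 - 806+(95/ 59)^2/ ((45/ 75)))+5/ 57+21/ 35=-823421824/ 992085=-829.99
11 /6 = 1.83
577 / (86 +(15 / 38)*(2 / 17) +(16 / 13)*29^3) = 2422823 / 126403661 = 0.02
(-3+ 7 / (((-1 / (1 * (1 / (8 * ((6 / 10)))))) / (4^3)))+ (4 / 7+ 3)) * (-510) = 331160 / 7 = 47308.57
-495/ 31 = -15.97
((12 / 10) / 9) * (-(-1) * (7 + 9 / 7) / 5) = 116 / 525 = 0.22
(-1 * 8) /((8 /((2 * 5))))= -10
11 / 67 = 0.16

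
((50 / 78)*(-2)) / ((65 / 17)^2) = -578 / 6591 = -0.09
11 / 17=0.65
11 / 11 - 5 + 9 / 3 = -1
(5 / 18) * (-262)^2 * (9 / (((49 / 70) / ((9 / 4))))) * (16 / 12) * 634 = 3264022200 / 7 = 466288885.71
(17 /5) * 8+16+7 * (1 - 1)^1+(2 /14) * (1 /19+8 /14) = 201511 /4655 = 43.29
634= 634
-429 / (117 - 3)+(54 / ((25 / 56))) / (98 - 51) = -53113 / 44650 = -1.19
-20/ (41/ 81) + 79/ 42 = -64801/ 1722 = -37.63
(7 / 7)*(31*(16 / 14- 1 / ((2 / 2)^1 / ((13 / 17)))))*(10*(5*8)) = 558000 / 119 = 4689.08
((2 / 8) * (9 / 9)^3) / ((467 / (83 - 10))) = 0.04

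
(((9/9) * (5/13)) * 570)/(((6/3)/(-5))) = -7125/13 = -548.08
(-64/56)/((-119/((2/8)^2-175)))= -2799/1666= -1.68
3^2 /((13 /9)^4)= 59049 /28561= 2.07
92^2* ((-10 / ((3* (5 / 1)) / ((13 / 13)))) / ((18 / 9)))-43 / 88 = -744961 / 264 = -2821.82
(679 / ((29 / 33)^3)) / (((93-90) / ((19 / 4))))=1584.13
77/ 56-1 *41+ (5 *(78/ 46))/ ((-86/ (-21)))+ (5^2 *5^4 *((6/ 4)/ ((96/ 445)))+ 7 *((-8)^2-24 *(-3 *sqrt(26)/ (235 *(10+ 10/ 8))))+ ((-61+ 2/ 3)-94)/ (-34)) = 224 *sqrt(26)/ 1175+ 352048281643/ 3228096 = 109058.53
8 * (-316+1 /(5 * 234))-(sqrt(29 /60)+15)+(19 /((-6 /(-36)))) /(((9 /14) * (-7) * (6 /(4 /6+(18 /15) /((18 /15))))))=-4475303 /1755-sqrt(435) /30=-2550.73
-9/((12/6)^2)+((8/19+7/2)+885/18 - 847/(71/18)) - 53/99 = -87839179/534204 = -164.43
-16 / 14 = -8 / 7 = -1.14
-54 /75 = -18 /25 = -0.72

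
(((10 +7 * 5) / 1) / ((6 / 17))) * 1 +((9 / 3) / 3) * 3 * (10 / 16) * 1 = 1035 / 8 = 129.38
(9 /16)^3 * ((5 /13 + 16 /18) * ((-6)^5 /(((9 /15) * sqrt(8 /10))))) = -3284.19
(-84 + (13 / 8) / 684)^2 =211264333225 / 29942784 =7055.60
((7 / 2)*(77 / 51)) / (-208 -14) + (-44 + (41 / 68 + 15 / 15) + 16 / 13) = -6062605 / 147186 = -41.19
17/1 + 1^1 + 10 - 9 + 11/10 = 201/10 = 20.10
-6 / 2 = -3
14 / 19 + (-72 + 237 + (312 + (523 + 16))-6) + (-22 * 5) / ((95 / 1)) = 19182 / 19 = 1009.58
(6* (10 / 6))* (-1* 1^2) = -10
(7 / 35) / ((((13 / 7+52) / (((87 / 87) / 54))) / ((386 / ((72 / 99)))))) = 14861 / 407160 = 0.04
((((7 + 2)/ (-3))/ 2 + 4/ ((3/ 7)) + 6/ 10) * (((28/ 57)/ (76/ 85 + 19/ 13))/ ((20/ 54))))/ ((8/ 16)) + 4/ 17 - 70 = -253358128/ 4203845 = -60.27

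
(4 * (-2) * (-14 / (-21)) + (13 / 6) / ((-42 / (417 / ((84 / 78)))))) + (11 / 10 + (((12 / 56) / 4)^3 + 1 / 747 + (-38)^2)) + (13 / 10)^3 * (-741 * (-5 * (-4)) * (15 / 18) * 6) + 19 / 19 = -105851270489171 / 655925760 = -161376.91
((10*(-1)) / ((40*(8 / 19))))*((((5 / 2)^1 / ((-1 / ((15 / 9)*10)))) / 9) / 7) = 2375 / 6048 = 0.39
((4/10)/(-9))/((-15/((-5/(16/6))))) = -0.01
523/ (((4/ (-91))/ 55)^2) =13101163075/ 16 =818822692.19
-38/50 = -19/25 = -0.76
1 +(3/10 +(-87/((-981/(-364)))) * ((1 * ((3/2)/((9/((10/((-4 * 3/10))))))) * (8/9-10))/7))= -15112669/264870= -57.06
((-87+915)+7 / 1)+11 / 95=79336 / 95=835.12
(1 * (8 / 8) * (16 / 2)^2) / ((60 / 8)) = 128 / 15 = 8.53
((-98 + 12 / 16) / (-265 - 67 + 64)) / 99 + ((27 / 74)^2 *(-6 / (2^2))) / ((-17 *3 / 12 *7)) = 179423347 / 17289418608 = 0.01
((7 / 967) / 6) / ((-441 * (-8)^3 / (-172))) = -0.00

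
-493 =-493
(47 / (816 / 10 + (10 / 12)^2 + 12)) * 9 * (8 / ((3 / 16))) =3248640 / 16973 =191.40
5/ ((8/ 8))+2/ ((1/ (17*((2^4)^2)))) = 8709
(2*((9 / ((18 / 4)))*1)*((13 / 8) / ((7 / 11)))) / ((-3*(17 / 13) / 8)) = -7436 / 357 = -20.83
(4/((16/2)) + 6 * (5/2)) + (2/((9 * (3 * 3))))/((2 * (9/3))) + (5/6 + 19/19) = 4213/243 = 17.34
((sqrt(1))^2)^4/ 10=1/ 10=0.10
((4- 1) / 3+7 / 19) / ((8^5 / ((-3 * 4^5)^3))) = -23003136 / 19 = -1210691.37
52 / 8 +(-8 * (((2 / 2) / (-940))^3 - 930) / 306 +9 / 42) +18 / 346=1195750670893211 / 38473273818000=31.08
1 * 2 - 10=-8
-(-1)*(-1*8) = -8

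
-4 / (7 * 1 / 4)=-16 / 7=-2.29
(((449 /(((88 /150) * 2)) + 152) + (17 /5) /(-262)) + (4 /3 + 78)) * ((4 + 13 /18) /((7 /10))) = 4142.00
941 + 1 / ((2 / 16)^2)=1005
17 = 17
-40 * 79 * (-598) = 1889680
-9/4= -2.25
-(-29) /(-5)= -29 /5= -5.80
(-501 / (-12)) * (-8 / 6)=-55.67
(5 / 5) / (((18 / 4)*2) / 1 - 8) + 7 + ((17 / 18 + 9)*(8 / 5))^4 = 262848979336 / 4100625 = 64099.74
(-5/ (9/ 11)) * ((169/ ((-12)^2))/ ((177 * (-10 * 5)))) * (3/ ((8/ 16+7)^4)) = 1859/ 2419368750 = 0.00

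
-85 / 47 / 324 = -85 / 15228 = -0.01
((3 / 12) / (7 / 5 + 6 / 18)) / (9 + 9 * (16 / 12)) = 5 / 728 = 0.01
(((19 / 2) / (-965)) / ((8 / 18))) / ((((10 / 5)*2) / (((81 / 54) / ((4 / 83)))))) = -42579 / 247040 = -0.17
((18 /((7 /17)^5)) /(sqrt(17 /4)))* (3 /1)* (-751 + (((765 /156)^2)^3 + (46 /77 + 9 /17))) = 45166678551807369695199* sqrt(17) /6396479254989824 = 29113982.71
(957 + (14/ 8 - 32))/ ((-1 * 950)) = -3707/ 3800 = -0.98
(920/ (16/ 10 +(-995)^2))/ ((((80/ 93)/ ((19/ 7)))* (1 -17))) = -203205/ 1108829792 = -0.00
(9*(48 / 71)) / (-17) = -432 / 1207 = -0.36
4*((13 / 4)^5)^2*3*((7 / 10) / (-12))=-965009442943 / 10485760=-92030.47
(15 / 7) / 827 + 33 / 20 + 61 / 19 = 10697983 / 2199820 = 4.86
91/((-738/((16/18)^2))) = -2912/29889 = -0.10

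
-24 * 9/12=-18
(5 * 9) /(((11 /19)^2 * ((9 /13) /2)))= 46930 /121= 387.85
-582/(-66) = 8.82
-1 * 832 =-832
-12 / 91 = -0.13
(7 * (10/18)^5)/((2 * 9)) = 21875/1062882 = 0.02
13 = 13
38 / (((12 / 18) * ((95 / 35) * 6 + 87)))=0.55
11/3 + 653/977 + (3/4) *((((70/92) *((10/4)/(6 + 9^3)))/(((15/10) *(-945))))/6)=18558280975/4280995152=4.34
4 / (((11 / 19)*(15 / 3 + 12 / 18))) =228 / 187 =1.22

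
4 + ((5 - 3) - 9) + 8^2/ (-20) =-31/ 5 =-6.20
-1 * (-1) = 1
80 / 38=40 / 19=2.11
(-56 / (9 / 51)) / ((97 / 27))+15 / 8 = -67089 / 776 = -86.45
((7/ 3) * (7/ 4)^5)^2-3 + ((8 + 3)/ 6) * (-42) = 13086312481/ 9437184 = 1386.68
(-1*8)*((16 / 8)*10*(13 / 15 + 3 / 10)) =-186.67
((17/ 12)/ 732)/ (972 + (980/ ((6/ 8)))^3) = 51/ 58790642702144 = 0.00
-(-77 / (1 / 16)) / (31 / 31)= 1232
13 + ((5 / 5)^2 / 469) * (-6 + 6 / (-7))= 12.99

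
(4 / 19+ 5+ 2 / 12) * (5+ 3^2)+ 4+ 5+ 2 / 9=84.50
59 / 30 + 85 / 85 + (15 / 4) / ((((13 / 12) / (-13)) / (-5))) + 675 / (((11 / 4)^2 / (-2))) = 179519 / 3630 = 49.45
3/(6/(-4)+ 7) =6/11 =0.55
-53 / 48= -1.10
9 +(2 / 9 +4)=119 / 9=13.22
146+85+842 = 1073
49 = 49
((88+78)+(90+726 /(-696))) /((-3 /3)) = -254.96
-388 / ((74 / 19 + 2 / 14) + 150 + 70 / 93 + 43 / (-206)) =-988629432 / 393875939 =-2.51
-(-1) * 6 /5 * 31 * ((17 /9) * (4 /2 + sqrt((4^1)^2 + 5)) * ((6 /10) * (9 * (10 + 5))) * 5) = 56916 + 28458 * sqrt(21) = 187326.94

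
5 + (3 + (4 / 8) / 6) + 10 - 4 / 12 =71 / 4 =17.75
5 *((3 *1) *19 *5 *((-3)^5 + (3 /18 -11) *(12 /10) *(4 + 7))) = -550050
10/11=0.91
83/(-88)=-83/88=-0.94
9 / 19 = 0.47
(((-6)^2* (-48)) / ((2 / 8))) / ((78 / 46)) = -52992 / 13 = -4076.31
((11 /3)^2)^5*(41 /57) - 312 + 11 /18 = 2124772676197 /6731586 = 315642.21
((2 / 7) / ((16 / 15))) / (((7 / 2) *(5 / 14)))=3 / 14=0.21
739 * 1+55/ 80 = 11835/ 16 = 739.69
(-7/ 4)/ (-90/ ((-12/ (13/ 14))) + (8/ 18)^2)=-3969/ 16243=-0.24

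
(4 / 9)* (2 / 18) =0.05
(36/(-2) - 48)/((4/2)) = -33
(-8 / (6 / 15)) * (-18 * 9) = 3240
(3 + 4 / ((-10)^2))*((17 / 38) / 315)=34 / 7875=0.00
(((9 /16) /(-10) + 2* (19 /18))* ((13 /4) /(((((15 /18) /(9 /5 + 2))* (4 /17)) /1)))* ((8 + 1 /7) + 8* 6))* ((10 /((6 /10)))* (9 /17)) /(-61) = -287233089 /273280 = -1051.06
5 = 5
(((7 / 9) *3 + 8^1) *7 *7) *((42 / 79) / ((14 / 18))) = 27342 / 79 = 346.10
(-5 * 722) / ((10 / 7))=-2527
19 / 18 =1.06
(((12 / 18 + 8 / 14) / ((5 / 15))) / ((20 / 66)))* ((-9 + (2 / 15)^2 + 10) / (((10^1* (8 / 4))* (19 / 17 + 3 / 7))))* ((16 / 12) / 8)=556699 / 8280000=0.07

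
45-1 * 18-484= -457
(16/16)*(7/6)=7/6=1.17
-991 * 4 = -3964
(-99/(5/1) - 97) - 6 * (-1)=-554/5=-110.80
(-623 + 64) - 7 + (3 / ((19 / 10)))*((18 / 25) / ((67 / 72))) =-3594814 / 6365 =-564.78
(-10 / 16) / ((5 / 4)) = -1 / 2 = -0.50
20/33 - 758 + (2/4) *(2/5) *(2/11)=-124964/165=-757.36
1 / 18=0.06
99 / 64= 1.55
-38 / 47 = -0.81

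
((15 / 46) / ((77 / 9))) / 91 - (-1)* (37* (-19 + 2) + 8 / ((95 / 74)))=-19069523661 / 30620590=-622.77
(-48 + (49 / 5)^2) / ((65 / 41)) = 49241 / 1625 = 30.30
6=6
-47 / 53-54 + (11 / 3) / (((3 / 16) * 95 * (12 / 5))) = -1489985 / 27189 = -54.80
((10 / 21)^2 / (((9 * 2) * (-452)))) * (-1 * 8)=0.00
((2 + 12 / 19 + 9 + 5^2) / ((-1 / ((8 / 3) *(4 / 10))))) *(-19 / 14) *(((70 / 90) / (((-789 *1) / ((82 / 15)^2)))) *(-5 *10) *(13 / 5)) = 324473344 / 1597725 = 203.08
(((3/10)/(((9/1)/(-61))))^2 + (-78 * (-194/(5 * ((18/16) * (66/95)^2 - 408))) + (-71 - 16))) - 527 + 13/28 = -340239636733/551594925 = -616.83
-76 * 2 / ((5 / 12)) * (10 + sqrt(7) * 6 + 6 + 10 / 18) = -90592 / 15-10944 * sqrt(7) / 5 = -11830.49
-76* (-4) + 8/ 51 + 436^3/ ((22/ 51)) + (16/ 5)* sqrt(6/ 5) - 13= 16* sqrt(30)/ 25 + 107788017067/ 561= 192135506.30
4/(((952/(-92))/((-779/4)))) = 17917/238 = 75.28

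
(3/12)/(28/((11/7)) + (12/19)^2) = 3971/289360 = 0.01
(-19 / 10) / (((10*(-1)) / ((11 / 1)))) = 209 / 100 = 2.09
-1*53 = -53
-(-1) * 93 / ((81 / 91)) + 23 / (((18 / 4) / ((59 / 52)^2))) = 4054181 / 36504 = 111.06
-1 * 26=-26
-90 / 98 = -45 / 49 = -0.92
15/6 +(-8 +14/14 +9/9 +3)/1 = -0.50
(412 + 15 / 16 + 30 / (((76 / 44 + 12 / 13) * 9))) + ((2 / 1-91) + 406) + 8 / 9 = 39954221 / 54576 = 732.08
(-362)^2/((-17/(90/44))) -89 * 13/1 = -3164849/187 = -16924.33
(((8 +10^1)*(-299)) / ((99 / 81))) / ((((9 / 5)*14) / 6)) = -80730 / 77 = -1048.44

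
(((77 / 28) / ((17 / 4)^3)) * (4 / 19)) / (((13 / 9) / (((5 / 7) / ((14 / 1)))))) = 15840 / 59462039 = 0.00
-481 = -481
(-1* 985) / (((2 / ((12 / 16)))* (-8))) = 2955 / 64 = 46.17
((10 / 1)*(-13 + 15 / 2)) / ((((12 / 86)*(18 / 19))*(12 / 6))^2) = -36711895 / 46656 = -786.86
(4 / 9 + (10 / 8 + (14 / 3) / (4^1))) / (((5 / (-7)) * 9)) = -721 / 1620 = -0.45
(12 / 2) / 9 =2 / 3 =0.67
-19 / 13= -1.46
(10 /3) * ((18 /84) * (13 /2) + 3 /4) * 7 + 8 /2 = 54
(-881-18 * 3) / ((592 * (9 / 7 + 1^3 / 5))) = -32725 / 30784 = -1.06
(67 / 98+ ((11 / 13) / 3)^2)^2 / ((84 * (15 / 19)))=49181405855 / 5599008415728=0.01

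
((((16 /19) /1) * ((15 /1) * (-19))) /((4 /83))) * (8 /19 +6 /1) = -607560 /19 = -31976.84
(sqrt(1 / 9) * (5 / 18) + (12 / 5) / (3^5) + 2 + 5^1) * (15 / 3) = 5753 / 162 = 35.51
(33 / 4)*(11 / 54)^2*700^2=40761875 / 243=167744.34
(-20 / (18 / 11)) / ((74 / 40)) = -2200 / 333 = -6.61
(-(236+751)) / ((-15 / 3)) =987 / 5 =197.40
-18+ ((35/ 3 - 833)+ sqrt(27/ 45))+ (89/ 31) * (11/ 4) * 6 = -147305/ 186+ sqrt(15)/ 5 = -791.19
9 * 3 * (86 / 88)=1161 / 44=26.39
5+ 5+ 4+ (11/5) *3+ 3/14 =1457/70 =20.81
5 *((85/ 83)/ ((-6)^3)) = -0.02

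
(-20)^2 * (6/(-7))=-2400/7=-342.86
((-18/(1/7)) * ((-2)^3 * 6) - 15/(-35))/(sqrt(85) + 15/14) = -254034/3287 + 1185492 * sqrt(85)/16435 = 587.74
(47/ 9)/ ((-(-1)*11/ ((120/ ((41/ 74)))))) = 139120/ 1353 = 102.82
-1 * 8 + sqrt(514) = -8 + sqrt(514) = 14.67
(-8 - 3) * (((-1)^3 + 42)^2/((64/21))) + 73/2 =-385975/64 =-6030.86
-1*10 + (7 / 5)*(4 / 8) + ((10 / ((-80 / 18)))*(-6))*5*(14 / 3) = 3057 / 10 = 305.70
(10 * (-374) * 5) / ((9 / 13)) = -243100 / 9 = -27011.11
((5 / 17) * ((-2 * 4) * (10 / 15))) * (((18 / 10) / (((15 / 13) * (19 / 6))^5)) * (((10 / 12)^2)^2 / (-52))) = 228488 / 5682647205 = 0.00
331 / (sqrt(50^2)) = 6.62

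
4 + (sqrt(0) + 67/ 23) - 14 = -163/ 23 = -7.09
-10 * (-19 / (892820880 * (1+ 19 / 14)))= 0.00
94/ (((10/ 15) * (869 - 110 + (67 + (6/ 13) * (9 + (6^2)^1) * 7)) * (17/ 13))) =23829/ 214676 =0.11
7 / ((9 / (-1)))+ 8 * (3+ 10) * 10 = 9353 / 9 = 1039.22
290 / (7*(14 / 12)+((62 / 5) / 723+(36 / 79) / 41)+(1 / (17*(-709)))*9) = 27284823266300 / 770954816611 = 35.39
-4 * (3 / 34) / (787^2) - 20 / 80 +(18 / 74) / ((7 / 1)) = -2348034095 / 10908326828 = -0.22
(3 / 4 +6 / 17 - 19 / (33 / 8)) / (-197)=0.02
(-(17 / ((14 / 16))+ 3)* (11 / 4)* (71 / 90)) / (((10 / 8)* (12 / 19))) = -2329723 / 37800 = -61.63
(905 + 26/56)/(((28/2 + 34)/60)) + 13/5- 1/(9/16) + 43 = 5925289/5040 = 1175.65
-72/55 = -1.31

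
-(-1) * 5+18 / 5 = 43 / 5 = 8.60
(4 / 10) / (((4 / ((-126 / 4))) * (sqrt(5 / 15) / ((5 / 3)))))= -21 * sqrt(3) / 4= -9.09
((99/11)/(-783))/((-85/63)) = 21/2465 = 0.01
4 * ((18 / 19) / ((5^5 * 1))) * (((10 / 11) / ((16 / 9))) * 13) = 1053 / 130625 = 0.01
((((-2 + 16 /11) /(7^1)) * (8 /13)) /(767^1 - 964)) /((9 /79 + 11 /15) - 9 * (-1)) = 56880 /2301091793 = 0.00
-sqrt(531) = -3* sqrt(59) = -23.04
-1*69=-69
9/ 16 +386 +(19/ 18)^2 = 387.68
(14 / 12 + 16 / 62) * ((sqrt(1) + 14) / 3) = 1325 / 186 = 7.12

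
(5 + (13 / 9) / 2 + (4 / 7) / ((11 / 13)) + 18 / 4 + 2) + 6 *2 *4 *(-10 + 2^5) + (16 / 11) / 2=1069.62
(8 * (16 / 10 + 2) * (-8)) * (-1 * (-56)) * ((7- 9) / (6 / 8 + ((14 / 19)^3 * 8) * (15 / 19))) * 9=67258146816 / 948935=70877.51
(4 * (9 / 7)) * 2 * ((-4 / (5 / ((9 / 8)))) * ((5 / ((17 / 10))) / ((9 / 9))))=-3240 / 119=-27.23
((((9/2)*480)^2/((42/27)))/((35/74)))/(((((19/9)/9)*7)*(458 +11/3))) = 15101427456/1805209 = 8365.47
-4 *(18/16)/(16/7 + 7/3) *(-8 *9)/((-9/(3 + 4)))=-5292/97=-54.56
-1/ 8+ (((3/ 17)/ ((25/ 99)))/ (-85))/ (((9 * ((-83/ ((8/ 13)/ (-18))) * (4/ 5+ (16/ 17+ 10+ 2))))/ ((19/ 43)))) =-4318401193/ 34547206200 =-0.13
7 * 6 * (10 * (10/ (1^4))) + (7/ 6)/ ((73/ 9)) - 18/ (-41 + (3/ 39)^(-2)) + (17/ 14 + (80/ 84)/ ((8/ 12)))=137443337/ 32704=4202.65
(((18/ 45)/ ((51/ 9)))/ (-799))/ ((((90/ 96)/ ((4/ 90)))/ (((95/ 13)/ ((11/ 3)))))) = -1216/ 145677675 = -0.00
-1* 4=-4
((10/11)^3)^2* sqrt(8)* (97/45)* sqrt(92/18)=77600000* sqrt(23)/47832147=7.78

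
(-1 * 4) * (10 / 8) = -5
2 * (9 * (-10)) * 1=-180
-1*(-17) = 17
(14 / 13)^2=196 / 169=1.16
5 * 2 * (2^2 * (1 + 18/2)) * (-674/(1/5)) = -1348000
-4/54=-2/27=-0.07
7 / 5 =1.40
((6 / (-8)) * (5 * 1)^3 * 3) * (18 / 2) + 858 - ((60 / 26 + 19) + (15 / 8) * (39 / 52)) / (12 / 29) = -8626885 / 4992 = -1728.14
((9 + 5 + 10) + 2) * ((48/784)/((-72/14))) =-13/42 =-0.31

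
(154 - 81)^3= 389017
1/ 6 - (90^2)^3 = -3188645999999/ 6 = -531440999999.83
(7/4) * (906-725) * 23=29141/4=7285.25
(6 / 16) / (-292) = -3 / 2336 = -0.00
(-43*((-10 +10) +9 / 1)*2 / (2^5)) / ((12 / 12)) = -387 / 16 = -24.19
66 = 66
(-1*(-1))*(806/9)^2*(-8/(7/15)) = -25985440/189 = -137489.10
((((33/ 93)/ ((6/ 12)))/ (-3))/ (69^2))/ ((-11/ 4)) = 8/ 442773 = 0.00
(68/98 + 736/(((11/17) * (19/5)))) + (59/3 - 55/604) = 5930711863/18556692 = 319.60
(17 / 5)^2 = 11.56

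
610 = 610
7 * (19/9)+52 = 66.78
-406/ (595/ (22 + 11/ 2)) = -319/ 17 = -18.76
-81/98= -0.83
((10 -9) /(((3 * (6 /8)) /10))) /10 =4 /9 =0.44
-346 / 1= -346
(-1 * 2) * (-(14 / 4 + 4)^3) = 3375 / 4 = 843.75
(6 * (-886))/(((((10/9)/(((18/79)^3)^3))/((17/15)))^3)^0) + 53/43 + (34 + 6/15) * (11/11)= -1135279/215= -5280.37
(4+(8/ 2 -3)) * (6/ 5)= 6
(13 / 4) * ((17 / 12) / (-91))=-17 / 336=-0.05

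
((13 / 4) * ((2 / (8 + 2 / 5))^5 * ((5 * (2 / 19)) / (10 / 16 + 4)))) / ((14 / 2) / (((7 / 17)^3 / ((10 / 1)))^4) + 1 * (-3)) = 95589812500 / 995287740623874168150159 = 0.00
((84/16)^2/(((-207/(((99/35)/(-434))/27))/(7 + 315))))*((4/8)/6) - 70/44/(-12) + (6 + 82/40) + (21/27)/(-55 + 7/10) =4356339113/533269440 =8.17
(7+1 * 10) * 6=102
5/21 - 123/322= -139/966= -0.14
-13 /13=-1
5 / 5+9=10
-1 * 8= -8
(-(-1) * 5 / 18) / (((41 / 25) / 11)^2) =378125 / 30258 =12.50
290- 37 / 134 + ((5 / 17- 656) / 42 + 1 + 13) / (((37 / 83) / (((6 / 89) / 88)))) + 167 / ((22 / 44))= 1441075086981 / 2310447832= 623.72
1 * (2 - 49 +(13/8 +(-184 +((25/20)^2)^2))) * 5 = -290475/256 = -1134.67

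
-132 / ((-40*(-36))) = -11 / 120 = -0.09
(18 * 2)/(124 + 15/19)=684/2371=0.29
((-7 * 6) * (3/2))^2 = 3969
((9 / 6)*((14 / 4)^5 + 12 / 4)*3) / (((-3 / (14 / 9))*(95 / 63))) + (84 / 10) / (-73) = -817.46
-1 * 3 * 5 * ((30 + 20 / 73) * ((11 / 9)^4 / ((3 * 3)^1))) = -161783050 / 1436859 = -112.59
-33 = -33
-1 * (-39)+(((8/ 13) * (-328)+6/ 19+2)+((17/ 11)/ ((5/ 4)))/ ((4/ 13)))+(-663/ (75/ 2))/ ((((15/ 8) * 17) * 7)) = -1116829586/ 7132125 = -156.59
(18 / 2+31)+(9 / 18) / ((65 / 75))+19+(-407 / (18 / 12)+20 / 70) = -115463 / 546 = -211.47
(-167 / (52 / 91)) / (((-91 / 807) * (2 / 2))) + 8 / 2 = 134977 / 52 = 2595.71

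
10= 10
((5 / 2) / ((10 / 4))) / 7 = 1 / 7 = 0.14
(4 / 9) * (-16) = -64 / 9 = -7.11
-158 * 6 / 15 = -316 / 5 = -63.20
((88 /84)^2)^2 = 234256 /194481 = 1.20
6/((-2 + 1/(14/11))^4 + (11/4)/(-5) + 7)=1152480/1656521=0.70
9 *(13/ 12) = 39/ 4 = 9.75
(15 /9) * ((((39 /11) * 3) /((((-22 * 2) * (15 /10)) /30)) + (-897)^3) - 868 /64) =-6986387940725 /5808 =-1202890485.66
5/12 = 0.42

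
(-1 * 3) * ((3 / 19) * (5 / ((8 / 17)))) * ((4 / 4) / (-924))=0.01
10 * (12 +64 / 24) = 440 / 3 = 146.67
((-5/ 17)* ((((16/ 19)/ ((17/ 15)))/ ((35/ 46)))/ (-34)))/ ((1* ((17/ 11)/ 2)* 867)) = 40480/ 3210296677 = 0.00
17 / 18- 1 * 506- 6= -511.06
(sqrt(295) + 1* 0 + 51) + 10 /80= sqrt(295) + 409 /8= 68.30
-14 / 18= -7 / 9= -0.78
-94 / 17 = -5.53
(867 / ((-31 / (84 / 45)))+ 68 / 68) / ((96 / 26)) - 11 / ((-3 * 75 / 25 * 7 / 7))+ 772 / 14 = 6639679 / 156240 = 42.50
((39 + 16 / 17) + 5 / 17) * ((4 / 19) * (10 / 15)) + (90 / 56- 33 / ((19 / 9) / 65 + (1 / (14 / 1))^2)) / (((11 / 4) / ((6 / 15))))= -687261030 / 5640481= -121.84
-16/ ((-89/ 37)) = 592/ 89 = 6.65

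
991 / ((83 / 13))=12883 / 83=155.22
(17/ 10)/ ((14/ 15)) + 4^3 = 65.82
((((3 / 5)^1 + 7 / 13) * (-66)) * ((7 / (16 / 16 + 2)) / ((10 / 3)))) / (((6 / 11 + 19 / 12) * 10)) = -1128204 / 456625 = -2.47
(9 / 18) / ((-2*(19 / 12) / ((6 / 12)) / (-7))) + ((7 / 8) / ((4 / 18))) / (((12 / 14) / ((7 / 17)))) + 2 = 45935 / 10336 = 4.44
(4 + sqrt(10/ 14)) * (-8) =-32 - 8 * sqrt(35)/ 7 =-38.76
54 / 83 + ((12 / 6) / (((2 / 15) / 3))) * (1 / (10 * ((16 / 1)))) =2475 / 2656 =0.93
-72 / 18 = -4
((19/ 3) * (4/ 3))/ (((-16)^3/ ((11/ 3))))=-209/ 27648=-0.01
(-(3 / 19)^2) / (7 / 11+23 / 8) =-264 / 37183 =-0.01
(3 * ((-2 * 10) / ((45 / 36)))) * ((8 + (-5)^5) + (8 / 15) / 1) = 747952 / 5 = 149590.40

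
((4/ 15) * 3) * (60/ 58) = 24/ 29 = 0.83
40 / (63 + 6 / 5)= 200 / 321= 0.62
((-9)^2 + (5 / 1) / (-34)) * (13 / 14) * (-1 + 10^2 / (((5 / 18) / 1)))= 12829583 / 476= 26952.91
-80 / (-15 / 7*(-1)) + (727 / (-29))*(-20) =40372 / 87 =464.05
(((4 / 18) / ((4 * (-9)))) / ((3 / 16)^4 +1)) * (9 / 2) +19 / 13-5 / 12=31234745 / 30708756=1.02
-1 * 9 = -9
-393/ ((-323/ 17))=393/ 19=20.68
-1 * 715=-715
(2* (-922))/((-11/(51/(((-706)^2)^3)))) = 23511/340534329625341104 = 0.00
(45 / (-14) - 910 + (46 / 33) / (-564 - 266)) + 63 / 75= -874649219 / 958650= -912.38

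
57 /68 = 0.84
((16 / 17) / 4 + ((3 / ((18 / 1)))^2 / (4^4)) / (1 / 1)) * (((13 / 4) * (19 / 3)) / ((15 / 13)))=118424891 / 28200960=4.20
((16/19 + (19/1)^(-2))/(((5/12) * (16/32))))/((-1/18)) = -26352/361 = -73.00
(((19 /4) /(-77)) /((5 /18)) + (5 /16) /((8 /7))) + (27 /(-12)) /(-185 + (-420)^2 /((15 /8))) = 47507473 /925429120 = 0.05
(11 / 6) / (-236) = -11 / 1416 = -0.01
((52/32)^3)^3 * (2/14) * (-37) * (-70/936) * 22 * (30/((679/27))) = 74700540775575/91133837312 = 819.68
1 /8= 0.12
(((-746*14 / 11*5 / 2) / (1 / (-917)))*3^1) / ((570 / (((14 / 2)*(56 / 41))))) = 109529.76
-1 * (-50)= 50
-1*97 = -97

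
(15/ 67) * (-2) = -0.45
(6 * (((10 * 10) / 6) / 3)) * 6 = 200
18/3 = 6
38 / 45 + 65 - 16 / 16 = 2918 / 45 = 64.84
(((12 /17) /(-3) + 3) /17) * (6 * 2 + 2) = 658 /289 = 2.28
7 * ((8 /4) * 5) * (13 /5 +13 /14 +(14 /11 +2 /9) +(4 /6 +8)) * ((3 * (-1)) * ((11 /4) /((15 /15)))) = -7906.08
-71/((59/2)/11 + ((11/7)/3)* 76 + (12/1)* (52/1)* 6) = -32802/1749359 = -0.02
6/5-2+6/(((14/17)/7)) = 251/5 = 50.20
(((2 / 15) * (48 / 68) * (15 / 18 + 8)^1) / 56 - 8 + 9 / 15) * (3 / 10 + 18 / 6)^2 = -1914099 / 23800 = -80.42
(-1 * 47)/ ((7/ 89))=-4183/ 7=-597.57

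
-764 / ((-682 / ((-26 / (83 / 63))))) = -625716 / 28303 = -22.11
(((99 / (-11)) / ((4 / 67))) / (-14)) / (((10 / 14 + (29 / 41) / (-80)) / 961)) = 79196010 / 5399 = 14668.64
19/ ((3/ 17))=323/ 3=107.67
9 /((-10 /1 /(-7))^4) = 21609 /10000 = 2.16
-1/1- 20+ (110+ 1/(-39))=3470/39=88.97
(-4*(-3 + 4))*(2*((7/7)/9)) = -8/9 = -0.89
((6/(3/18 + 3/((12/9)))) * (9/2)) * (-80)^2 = 2073600/29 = 71503.45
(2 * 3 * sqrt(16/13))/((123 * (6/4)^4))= 128 * sqrt(13)/43173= 0.01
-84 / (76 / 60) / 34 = -630 / 323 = -1.95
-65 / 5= -13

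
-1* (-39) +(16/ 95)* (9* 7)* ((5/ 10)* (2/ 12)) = 39.88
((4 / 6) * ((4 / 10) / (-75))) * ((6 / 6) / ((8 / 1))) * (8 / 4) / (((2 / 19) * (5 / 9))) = -19 / 1250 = -0.02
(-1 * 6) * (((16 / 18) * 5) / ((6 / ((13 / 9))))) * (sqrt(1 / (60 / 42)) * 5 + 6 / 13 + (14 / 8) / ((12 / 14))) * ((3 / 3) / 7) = -260 * sqrt(70) / 567 - 3905 / 1701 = -6.13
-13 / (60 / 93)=-403 / 20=-20.15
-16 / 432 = -1 / 27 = -0.04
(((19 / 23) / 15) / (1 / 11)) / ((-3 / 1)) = -209 / 1035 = -0.20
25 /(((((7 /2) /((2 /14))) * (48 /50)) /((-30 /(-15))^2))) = 625 /147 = 4.25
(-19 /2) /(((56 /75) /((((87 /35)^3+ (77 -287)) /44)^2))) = -3969659406987513 /15943792480000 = -248.98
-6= -6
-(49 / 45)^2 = -2401 / 2025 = -1.19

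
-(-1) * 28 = 28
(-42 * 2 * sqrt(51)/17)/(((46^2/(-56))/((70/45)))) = 5488 * sqrt(51)/26979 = 1.45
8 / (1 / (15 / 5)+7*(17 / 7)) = 0.46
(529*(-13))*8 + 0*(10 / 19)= -55016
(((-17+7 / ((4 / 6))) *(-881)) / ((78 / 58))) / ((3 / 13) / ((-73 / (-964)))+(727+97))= 24246001 / 4709208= 5.15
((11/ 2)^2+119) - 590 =-440.75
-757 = -757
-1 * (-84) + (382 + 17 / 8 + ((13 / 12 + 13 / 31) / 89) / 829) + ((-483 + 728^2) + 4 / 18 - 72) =87263066986853 / 164679192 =529897.35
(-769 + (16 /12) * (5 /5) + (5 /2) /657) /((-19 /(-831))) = -279412393 /8322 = -33575.15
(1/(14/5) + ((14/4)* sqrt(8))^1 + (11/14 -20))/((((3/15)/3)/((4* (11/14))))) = -43560/49 + 330* sqrt(2) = -422.29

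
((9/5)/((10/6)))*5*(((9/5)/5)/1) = 243/125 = 1.94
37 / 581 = 0.06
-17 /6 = -2.83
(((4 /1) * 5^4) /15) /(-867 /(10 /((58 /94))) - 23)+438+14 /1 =48517268 /107859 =449.82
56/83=0.67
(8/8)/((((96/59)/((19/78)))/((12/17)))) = 1121/10608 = 0.11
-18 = -18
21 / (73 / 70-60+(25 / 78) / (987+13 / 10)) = -566592390 / 1590689749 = -0.36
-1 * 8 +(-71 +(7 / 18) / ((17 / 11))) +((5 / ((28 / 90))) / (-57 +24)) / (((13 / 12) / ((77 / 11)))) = -3583571 / 43758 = -81.90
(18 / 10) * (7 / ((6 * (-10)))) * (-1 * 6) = 63 / 50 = 1.26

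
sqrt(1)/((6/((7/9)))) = 7/54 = 0.13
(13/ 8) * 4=13/ 2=6.50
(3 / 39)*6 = 6 / 13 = 0.46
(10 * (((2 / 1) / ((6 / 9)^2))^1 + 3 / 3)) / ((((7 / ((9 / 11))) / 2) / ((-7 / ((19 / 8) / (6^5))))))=-5598720 / 19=-294669.47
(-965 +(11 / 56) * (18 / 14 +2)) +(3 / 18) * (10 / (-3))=-3404203 / 3528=-964.91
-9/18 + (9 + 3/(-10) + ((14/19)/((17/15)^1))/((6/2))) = 13593/1615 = 8.42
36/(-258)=-6/43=-0.14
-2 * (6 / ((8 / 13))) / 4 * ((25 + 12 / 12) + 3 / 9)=-1027 / 8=-128.38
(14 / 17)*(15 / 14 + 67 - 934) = -12123 / 17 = -713.12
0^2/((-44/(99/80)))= 0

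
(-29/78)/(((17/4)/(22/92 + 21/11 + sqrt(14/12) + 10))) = -59421/55913 - 29 * sqrt(42)/1989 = -1.16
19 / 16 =1.19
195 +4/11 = 2149/11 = 195.36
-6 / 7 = -0.86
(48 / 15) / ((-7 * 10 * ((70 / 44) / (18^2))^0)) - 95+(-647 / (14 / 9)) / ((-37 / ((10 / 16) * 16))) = 112454 / 6475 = 17.37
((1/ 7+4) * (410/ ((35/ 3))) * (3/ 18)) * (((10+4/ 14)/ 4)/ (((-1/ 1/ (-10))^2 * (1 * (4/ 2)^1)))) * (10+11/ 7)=86678100/ 2401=36100.83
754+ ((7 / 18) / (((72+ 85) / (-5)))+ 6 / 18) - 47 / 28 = 752.64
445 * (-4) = -1780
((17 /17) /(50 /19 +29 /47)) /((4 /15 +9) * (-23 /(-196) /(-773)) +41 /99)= 22323946260 /29932168913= 0.75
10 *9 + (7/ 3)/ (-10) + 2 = 2753/ 30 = 91.77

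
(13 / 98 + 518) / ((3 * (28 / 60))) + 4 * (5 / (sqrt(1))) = 390.09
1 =1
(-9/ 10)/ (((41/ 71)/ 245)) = -381.84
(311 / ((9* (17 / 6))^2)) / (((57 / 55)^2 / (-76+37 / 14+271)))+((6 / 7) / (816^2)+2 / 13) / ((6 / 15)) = 2486016374485 / 28123759872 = 88.40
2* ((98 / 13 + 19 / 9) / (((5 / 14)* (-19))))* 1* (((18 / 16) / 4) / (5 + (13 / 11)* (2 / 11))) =-956263 / 6234280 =-0.15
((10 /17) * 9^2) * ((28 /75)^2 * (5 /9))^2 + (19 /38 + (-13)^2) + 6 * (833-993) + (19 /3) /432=-18135082211 /22950000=-790.20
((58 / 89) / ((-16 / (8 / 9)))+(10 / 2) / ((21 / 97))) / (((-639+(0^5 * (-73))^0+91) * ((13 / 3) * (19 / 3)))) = -129292 / 84172907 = -0.00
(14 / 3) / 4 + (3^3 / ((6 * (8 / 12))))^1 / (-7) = 17 / 84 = 0.20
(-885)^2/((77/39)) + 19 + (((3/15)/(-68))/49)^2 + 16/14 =1211225913760811/3053111600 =396718.52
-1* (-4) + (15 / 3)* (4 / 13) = 72 / 13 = 5.54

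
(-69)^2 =4761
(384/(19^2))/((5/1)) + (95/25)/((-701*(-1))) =276043/1265305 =0.22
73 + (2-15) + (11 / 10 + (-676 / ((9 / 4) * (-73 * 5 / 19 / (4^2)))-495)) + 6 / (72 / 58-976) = -4263985546 / 23215095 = -183.67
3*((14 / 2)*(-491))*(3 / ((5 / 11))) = -340263 / 5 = -68052.60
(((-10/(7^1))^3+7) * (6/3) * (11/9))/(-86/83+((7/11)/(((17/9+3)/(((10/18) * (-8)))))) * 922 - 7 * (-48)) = -51590891/1025284281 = -0.05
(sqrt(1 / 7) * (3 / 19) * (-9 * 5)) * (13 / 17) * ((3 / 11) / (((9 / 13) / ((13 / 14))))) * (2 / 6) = -32955 * sqrt(7) / 348194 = -0.25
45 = 45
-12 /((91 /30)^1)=-360 /91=-3.96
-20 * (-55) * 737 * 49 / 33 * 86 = 310571800 / 3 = 103523933.33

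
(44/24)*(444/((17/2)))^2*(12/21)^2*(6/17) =138783744/240737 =576.50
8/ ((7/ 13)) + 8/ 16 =215/ 14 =15.36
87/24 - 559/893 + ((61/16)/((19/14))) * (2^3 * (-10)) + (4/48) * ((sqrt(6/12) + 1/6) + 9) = -3551935/16074 + sqrt(2)/24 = -220.92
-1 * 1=-1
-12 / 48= -1 / 4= -0.25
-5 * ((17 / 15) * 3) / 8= -17 / 8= -2.12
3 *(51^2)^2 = 20295603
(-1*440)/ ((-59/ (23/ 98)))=5060/ 2891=1.75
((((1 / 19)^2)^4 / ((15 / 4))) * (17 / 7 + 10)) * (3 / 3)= 116 / 594424706435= 0.00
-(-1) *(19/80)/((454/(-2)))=-19/18160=-0.00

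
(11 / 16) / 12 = 11 / 192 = 0.06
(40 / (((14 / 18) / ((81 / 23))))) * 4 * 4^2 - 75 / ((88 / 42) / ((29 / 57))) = 1557725415 / 134596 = 11573.34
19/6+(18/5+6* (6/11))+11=6943/330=21.04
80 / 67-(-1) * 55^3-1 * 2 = 11147071 / 67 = 166374.19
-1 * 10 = -10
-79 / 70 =-1.13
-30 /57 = -10 /19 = -0.53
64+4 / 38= 1218 / 19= 64.11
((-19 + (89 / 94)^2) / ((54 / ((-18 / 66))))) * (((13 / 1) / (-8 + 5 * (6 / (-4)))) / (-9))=693173 / 81353052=0.01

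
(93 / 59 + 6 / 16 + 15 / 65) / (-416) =-13389 / 2552576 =-0.01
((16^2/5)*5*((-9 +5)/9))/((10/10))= -1024/9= -113.78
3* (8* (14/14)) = 24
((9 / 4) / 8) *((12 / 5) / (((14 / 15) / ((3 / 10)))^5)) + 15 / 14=739181523 / 688414720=1.07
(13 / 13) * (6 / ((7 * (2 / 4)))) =12 / 7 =1.71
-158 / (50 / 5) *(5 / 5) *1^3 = -79 / 5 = -15.80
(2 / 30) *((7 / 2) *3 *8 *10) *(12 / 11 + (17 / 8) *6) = 8526 / 11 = 775.09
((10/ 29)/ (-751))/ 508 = -5/ 5531866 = -0.00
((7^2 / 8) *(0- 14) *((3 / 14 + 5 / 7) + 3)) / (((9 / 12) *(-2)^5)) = 2695 / 192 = 14.04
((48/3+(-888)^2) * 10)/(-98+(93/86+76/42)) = -14241393600/171767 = -82911.12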